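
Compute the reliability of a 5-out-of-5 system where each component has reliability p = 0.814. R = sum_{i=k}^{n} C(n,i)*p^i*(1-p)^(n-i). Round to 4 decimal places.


k = 5, n = 5, p = 0.814
i=5: C(5,5)=1 * 0.814^5 * 0.186^0 = 0.3574
R = sum of terms = 0.3574

0.3574


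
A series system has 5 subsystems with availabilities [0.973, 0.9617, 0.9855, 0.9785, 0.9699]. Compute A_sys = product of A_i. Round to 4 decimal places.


Subsystems: [0.973, 0.9617, 0.9855, 0.9785, 0.9699]
After subsystem 1 (A=0.973): product = 0.973
After subsystem 2 (A=0.9617): product = 0.9357
After subsystem 3 (A=0.9855): product = 0.9222
After subsystem 4 (A=0.9785): product = 0.9023
After subsystem 5 (A=0.9699): product = 0.8752
A_sys = 0.8752

0.8752


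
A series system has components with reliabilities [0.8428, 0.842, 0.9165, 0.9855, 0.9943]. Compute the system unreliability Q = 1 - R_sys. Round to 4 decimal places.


Components: [0.8428, 0.842, 0.9165, 0.9855, 0.9943]
After component 1: product = 0.8428
After component 2: product = 0.7096
After component 3: product = 0.6504
After component 4: product = 0.641
After component 5: product = 0.6373
R_sys = 0.6373
Q = 1 - 0.6373 = 0.3627

0.3627


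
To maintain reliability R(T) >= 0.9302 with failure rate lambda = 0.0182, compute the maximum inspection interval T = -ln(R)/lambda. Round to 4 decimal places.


R_target = 0.9302
lambda = 0.0182
-ln(0.9302) = 0.0724
T = 0.0724 / 0.0182
T = 3.9756

3.9756


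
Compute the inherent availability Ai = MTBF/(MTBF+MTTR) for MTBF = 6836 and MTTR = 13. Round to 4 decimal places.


MTBF = 6836
MTTR = 13
MTBF + MTTR = 6849
Ai = 6836 / 6849
Ai = 0.9981

0.9981


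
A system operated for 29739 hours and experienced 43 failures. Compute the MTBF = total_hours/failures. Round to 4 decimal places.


total_hours = 29739
failures = 43
MTBF = 29739 / 43
MTBF = 691.6047

691.6047


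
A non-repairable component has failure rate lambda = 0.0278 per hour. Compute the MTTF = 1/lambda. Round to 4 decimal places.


lambda = 0.0278
MTTF = 1 / 0.0278
MTTF = 35.9712

35.9712


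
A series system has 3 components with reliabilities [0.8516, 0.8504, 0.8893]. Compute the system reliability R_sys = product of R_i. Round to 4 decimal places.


Components: [0.8516, 0.8504, 0.8893]
After component 1 (R=0.8516): product = 0.8516
After component 2 (R=0.8504): product = 0.7242
After component 3 (R=0.8893): product = 0.644
R_sys = 0.644

0.644


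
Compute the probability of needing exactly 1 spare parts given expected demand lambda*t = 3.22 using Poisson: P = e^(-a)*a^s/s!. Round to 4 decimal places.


a = 3.22, s = 1
e^(-a) = e^(-3.22) = 0.04
a^s = 3.22^1 = 3.22
s! = 1
P = 0.04 * 3.22 / 1
P = 0.1287

0.1287


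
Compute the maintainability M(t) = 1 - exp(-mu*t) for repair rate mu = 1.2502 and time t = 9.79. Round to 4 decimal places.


mu = 1.2502, t = 9.79
mu * t = 1.2502 * 9.79 = 12.2395
exp(-12.2395) = 0.0
M(t) = 1 - 0.0
M(t) = 1.0

1.0


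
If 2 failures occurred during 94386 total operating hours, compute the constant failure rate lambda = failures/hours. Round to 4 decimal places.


failures = 2
total_hours = 94386
lambda = 2 / 94386
lambda = 0.0

0.0


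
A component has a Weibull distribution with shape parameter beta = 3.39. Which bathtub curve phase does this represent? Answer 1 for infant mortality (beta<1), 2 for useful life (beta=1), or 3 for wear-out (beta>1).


beta = 3.39
Compare beta to 1:
beta < 1 => infant mortality (phase 1)
beta = 1 => useful life (phase 2)
beta > 1 => wear-out (phase 3)
Since beta = 3.39, this is wear-out (increasing failure rate)
Phase = 3

3


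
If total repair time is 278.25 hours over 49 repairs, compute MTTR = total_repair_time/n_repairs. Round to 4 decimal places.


total_repair_time = 278.25
n_repairs = 49
MTTR = 278.25 / 49
MTTR = 5.6786

5.6786


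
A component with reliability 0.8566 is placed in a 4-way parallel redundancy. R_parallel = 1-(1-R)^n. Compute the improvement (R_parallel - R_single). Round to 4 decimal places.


R_single = 0.8566, n = 4
1 - R_single = 0.1434
(1 - R_single)^n = 0.1434^4 = 0.0004
R_parallel = 1 - 0.0004 = 0.9996
Improvement = 0.9996 - 0.8566
Improvement = 0.143

0.143


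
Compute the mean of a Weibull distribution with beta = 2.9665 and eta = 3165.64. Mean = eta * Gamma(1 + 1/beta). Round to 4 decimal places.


beta = 2.9665, eta = 3165.64
1/beta = 0.3371
1 + 1/beta = 1.3371
Gamma(1.3371) = 0.8925
Mean = 3165.64 * 0.8925
Mean = 2825.4689

2825.4689


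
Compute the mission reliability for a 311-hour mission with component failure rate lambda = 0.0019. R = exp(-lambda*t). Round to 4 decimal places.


lambda = 0.0019
mission_time = 311
lambda * t = 0.0019 * 311 = 0.5909
R = exp(-0.5909)
R = 0.5538

0.5538


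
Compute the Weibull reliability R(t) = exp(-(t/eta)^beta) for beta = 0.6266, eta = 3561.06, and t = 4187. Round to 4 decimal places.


beta = 0.6266, eta = 3561.06, t = 4187
t/eta = 4187 / 3561.06 = 1.1758
(t/eta)^beta = 1.1758^0.6266 = 1.1068
R(t) = exp(-1.1068)
R(t) = 0.3306

0.3306


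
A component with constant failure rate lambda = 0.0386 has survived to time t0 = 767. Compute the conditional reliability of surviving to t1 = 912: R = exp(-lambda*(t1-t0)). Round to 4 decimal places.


lambda = 0.0386
t0 = 767, t1 = 912
t1 - t0 = 145
lambda * (t1-t0) = 0.0386 * 145 = 5.597
R = exp(-5.597)
R = 0.0037

0.0037


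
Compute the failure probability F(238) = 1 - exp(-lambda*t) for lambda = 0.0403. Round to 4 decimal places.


lambda = 0.0403, t = 238
lambda * t = 9.5914
exp(-9.5914) = 0.0001
F(t) = 1 - 0.0001
F(t) = 0.9999

0.9999


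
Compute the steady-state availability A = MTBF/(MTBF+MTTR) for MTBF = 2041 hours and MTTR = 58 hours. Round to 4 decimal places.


MTBF = 2041
MTTR = 58
MTBF + MTTR = 2099
A = 2041 / 2099
A = 0.9724

0.9724


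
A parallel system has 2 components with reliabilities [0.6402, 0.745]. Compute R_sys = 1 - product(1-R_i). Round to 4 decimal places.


Components: [0.6402, 0.745]
(1 - 0.6402) = 0.3598, running product = 0.3598
(1 - 0.745) = 0.255, running product = 0.0917
Product of (1-R_i) = 0.0917
R_sys = 1 - 0.0917 = 0.9083

0.9083


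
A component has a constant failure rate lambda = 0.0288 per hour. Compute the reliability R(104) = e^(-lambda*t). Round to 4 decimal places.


lambda = 0.0288
t = 104
lambda * t = 2.9952
R(t) = e^(-2.9952)
R(t) = 0.05

0.05


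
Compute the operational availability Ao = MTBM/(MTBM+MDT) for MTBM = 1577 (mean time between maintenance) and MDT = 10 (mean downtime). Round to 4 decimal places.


MTBM = 1577
MDT = 10
MTBM + MDT = 1587
Ao = 1577 / 1587
Ao = 0.9937

0.9937


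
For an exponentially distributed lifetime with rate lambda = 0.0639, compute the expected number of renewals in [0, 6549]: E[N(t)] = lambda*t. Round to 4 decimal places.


lambda = 0.0639
t = 6549
E[N(t)] = lambda * t
E[N(t)] = 0.0639 * 6549
E[N(t)] = 418.4811

418.4811


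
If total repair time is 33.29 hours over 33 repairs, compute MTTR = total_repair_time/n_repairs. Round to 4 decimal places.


total_repair_time = 33.29
n_repairs = 33
MTTR = 33.29 / 33
MTTR = 1.0088

1.0088


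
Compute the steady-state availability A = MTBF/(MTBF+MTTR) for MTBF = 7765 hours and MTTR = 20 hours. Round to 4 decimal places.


MTBF = 7765
MTTR = 20
MTBF + MTTR = 7785
A = 7765 / 7785
A = 0.9974

0.9974


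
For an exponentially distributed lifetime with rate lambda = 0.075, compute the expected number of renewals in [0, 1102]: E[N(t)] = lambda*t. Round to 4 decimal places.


lambda = 0.075
t = 1102
E[N(t)] = lambda * t
E[N(t)] = 0.075 * 1102
E[N(t)] = 82.65

82.65


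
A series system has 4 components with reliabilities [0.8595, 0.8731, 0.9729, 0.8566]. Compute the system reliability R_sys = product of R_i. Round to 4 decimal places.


Components: [0.8595, 0.8731, 0.9729, 0.8566]
After component 1 (R=0.8595): product = 0.8595
After component 2 (R=0.8731): product = 0.7504
After component 3 (R=0.9729): product = 0.7301
After component 4 (R=0.8566): product = 0.6254
R_sys = 0.6254

0.6254


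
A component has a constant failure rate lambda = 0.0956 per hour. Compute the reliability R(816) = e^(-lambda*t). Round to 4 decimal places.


lambda = 0.0956
t = 816
lambda * t = 78.0096
R(t) = e^(-78.0096)
R(t) = 0.0

0.0


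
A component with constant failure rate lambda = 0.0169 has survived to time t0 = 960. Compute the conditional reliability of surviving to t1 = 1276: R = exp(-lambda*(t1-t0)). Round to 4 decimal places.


lambda = 0.0169
t0 = 960, t1 = 1276
t1 - t0 = 316
lambda * (t1-t0) = 0.0169 * 316 = 5.3404
R = exp(-5.3404)
R = 0.0048

0.0048


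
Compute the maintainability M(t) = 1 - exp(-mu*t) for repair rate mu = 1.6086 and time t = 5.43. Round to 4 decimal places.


mu = 1.6086, t = 5.43
mu * t = 1.6086 * 5.43 = 8.7347
exp(-8.7347) = 0.0002
M(t) = 1 - 0.0002
M(t) = 0.9998

0.9998


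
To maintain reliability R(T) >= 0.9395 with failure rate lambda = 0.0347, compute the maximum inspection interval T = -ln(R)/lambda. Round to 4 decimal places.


R_target = 0.9395
lambda = 0.0347
-ln(0.9395) = 0.0624
T = 0.0624 / 0.0347
T = 1.7985

1.7985


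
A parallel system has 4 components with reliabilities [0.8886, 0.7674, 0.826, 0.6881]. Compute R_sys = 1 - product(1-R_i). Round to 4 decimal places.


Components: [0.8886, 0.7674, 0.826, 0.6881]
(1 - 0.8886) = 0.1114, running product = 0.1114
(1 - 0.7674) = 0.2326, running product = 0.0259
(1 - 0.826) = 0.174, running product = 0.0045
(1 - 0.6881) = 0.3119, running product = 0.0014
Product of (1-R_i) = 0.0014
R_sys = 1 - 0.0014 = 0.9986

0.9986


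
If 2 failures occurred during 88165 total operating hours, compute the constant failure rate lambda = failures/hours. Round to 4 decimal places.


failures = 2
total_hours = 88165
lambda = 2 / 88165
lambda = 0.0

0.0


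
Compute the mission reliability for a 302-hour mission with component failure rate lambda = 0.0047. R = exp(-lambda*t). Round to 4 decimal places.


lambda = 0.0047
mission_time = 302
lambda * t = 0.0047 * 302 = 1.4194
R = exp(-1.4194)
R = 0.2419

0.2419


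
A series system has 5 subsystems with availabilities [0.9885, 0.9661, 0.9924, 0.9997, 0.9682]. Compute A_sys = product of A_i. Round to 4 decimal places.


Subsystems: [0.9885, 0.9661, 0.9924, 0.9997, 0.9682]
After subsystem 1 (A=0.9885): product = 0.9885
After subsystem 2 (A=0.9661): product = 0.955
After subsystem 3 (A=0.9924): product = 0.9477
After subsystem 4 (A=0.9997): product = 0.9474
After subsystem 5 (A=0.9682): product = 0.9173
A_sys = 0.9173

0.9173


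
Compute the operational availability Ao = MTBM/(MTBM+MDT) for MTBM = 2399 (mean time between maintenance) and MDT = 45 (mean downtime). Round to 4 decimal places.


MTBM = 2399
MDT = 45
MTBM + MDT = 2444
Ao = 2399 / 2444
Ao = 0.9816

0.9816


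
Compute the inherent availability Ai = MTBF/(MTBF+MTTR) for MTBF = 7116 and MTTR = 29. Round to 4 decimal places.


MTBF = 7116
MTTR = 29
MTBF + MTTR = 7145
Ai = 7116 / 7145
Ai = 0.9959

0.9959


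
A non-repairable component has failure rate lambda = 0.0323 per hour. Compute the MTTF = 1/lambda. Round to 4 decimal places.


lambda = 0.0323
MTTF = 1 / 0.0323
MTTF = 30.9598

30.9598


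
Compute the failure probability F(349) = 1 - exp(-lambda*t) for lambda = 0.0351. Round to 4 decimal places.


lambda = 0.0351, t = 349
lambda * t = 12.2499
exp(-12.2499) = 0.0
F(t) = 1 - 0.0
F(t) = 1.0

1.0


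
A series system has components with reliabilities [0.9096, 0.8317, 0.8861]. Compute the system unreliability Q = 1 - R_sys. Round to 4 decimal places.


Components: [0.9096, 0.8317, 0.8861]
After component 1: product = 0.9096
After component 2: product = 0.7565
After component 3: product = 0.6703
R_sys = 0.6703
Q = 1 - 0.6703 = 0.3297

0.3297


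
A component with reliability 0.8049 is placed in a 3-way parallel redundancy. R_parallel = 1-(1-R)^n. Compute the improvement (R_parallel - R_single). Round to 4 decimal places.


R_single = 0.8049, n = 3
1 - R_single = 0.1951
(1 - R_single)^n = 0.1951^3 = 0.0074
R_parallel = 1 - 0.0074 = 0.9926
Improvement = 0.9926 - 0.8049
Improvement = 0.1877

0.1877


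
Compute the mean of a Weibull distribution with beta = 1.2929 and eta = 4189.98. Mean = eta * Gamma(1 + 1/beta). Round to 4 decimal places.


beta = 1.2929, eta = 4189.98
1/beta = 0.7735
1 + 1/beta = 1.7735
Gamma(1.7735) = 0.9246
Mean = 4189.98 * 0.9246
Mean = 3874.0803

3874.0803


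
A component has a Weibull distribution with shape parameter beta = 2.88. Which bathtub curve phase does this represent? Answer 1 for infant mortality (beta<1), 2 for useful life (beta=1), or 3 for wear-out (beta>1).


beta = 2.88
Compare beta to 1:
beta < 1 => infant mortality (phase 1)
beta = 1 => useful life (phase 2)
beta > 1 => wear-out (phase 3)
Since beta = 2.88, this is wear-out (increasing failure rate)
Phase = 3

3


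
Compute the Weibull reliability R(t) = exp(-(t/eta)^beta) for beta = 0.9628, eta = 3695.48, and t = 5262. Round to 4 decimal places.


beta = 0.9628, eta = 3695.48, t = 5262
t/eta = 5262 / 3695.48 = 1.4239
(t/eta)^beta = 1.4239^0.9628 = 1.4053
R(t) = exp(-1.4053)
R(t) = 0.2453

0.2453


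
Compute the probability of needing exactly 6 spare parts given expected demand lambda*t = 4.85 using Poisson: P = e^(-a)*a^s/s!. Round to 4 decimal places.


a = 4.85, s = 6
e^(-a) = e^(-4.85) = 0.0078
a^s = 4.85^6 = 13015.1876
s! = 720
P = 0.0078 * 13015.1876 / 720
P = 0.1415

0.1415


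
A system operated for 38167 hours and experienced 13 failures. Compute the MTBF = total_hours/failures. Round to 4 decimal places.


total_hours = 38167
failures = 13
MTBF = 38167 / 13
MTBF = 2935.9231

2935.9231


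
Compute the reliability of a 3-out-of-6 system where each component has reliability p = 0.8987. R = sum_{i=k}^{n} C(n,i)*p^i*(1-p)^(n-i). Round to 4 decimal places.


k = 3, n = 6, p = 0.8987
i=3: C(6,3)=20 * 0.8987^3 * 0.1013^3 = 0.0151
i=4: C(6,4)=15 * 0.8987^4 * 0.1013^2 = 0.1004
i=5: C(6,5)=6 * 0.8987^5 * 0.1013^1 = 0.3563
i=6: C(6,6)=1 * 0.8987^6 * 0.1013^0 = 0.5269
R = sum of terms = 0.9987

0.9987


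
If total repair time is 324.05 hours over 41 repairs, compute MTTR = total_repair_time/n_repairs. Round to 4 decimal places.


total_repair_time = 324.05
n_repairs = 41
MTTR = 324.05 / 41
MTTR = 7.9037

7.9037


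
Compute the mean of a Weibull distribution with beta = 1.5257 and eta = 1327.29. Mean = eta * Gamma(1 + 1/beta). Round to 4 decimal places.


beta = 1.5257, eta = 1327.29
1/beta = 0.6554
1 + 1/beta = 1.6554
Gamma(1.6554) = 0.901
Mean = 1327.29 * 0.901
Mean = 1195.8231

1195.8231


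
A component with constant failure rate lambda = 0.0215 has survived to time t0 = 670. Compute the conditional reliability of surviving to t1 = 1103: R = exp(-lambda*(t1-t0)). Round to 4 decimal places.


lambda = 0.0215
t0 = 670, t1 = 1103
t1 - t0 = 433
lambda * (t1-t0) = 0.0215 * 433 = 9.3095
R = exp(-9.3095)
R = 0.0001

0.0001


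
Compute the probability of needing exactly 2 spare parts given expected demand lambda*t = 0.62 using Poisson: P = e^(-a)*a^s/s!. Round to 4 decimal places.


a = 0.62, s = 2
e^(-a) = e^(-0.62) = 0.5379
a^s = 0.62^2 = 0.3844
s! = 2
P = 0.5379 * 0.3844 / 2
P = 0.1034

0.1034


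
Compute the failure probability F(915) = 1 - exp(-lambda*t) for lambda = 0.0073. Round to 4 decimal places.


lambda = 0.0073, t = 915
lambda * t = 6.6795
exp(-6.6795) = 0.0013
F(t) = 1 - 0.0013
F(t) = 0.9987

0.9987


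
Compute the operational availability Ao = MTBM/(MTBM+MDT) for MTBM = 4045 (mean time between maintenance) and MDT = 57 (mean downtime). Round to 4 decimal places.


MTBM = 4045
MDT = 57
MTBM + MDT = 4102
Ao = 4045 / 4102
Ao = 0.9861

0.9861


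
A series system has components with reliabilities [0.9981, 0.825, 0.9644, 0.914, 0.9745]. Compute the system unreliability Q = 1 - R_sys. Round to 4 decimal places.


Components: [0.9981, 0.825, 0.9644, 0.914, 0.9745]
After component 1: product = 0.9981
After component 2: product = 0.8234
After component 3: product = 0.7941
After component 4: product = 0.7258
After component 5: product = 0.7073
R_sys = 0.7073
Q = 1 - 0.7073 = 0.2927

0.2927


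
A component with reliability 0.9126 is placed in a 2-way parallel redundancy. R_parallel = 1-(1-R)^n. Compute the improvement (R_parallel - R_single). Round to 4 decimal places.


R_single = 0.9126, n = 2
1 - R_single = 0.0874
(1 - R_single)^n = 0.0874^2 = 0.0076
R_parallel = 1 - 0.0076 = 0.9924
Improvement = 0.9924 - 0.9126
Improvement = 0.0798

0.0798


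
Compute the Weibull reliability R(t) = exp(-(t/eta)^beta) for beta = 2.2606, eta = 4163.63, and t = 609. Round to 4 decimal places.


beta = 2.2606, eta = 4163.63, t = 609
t/eta = 609 / 4163.63 = 0.1463
(t/eta)^beta = 0.1463^2.2606 = 0.013
R(t) = exp(-0.013)
R(t) = 0.9871

0.9871


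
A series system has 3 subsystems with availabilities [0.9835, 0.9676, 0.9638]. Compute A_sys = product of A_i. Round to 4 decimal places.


Subsystems: [0.9835, 0.9676, 0.9638]
After subsystem 1 (A=0.9835): product = 0.9835
After subsystem 2 (A=0.9676): product = 0.9516
After subsystem 3 (A=0.9638): product = 0.9172
A_sys = 0.9172

0.9172


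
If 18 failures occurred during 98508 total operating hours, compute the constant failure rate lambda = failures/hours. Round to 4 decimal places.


failures = 18
total_hours = 98508
lambda = 18 / 98508
lambda = 0.0002

0.0002


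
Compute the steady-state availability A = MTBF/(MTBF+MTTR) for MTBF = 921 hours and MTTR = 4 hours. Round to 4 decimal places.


MTBF = 921
MTTR = 4
MTBF + MTTR = 925
A = 921 / 925
A = 0.9957

0.9957


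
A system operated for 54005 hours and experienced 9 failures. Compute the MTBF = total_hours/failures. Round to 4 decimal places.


total_hours = 54005
failures = 9
MTBF = 54005 / 9
MTBF = 6000.5556

6000.5556


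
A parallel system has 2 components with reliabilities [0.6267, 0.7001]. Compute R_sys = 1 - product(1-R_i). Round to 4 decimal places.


Components: [0.6267, 0.7001]
(1 - 0.6267) = 0.3733, running product = 0.3733
(1 - 0.7001) = 0.2999, running product = 0.112
Product of (1-R_i) = 0.112
R_sys = 1 - 0.112 = 0.888

0.888


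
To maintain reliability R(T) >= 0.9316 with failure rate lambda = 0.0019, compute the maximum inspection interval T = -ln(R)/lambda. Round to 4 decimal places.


R_target = 0.9316
lambda = 0.0019
-ln(0.9316) = 0.0709
T = 0.0709 / 0.0019
T = 37.2904

37.2904


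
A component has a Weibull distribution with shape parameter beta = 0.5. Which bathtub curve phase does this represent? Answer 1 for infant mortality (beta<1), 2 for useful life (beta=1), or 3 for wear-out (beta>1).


beta = 0.5
Compare beta to 1:
beta < 1 => infant mortality (phase 1)
beta = 1 => useful life (phase 2)
beta > 1 => wear-out (phase 3)
Since beta = 0.5, this is infant mortality (decreasing failure rate)
Phase = 1

1


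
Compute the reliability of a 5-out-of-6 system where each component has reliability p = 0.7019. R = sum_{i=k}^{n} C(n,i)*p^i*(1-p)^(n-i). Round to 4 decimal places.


k = 5, n = 6, p = 0.7019
i=5: C(6,5)=6 * 0.7019^5 * 0.2981^1 = 0.3047
i=6: C(6,6)=1 * 0.7019^6 * 0.2981^0 = 0.1196
R = sum of terms = 0.4243

0.4243


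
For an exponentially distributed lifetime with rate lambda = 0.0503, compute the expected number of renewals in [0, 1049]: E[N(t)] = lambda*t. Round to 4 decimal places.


lambda = 0.0503
t = 1049
E[N(t)] = lambda * t
E[N(t)] = 0.0503 * 1049
E[N(t)] = 52.7647

52.7647


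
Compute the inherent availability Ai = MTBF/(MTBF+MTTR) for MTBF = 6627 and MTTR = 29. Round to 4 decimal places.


MTBF = 6627
MTTR = 29
MTBF + MTTR = 6656
Ai = 6627 / 6656
Ai = 0.9956

0.9956


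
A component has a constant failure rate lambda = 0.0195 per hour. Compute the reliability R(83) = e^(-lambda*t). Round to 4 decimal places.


lambda = 0.0195
t = 83
lambda * t = 1.6185
R(t) = e^(-1.6185)
R(t) = 0.1982

0.1982


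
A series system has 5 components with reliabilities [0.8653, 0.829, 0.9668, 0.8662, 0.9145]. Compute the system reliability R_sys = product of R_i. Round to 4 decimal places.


Components: [0.8653, 0.829, 0.9668, 0.8662, 0.9145]
After component 1 (R=0.8653): product = 0.8653
After component 2 (R=0.829): product = 0.7173
After component 3 (R=0.9668): product = 0.6935
After component 4 (R=0.8662): product = 0.6007
After component 5 (R=0.9145): product = 0.5494
R_sys = 0.5494

0.5494


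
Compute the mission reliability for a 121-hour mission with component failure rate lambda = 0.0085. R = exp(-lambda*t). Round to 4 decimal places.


lambda = 0.0085
mission_time = 121
lambda * t = 0.0085 * 121 = 1.0285
R = exp(-1.0285)
R = 0.3575

0.3575


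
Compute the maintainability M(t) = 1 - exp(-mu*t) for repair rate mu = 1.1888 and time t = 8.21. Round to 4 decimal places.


mu = 1.1888, t = 8.21
mu * t = 1.1888 * 8.21 = 9.76
exp(-9.76) = 0.0001
M(t) = 1 - 0.0001
M(t) = 0.9999

0.9999


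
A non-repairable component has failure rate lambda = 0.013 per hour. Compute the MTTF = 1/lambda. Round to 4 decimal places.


lambda = 0.013
MTTF = 1 / 0.013
MTTF = 76.9231

76.9231


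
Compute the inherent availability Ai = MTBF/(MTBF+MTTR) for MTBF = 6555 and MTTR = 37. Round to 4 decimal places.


MTBF = 6555
MTTR = 37
MTBF + MTTR = 6592
Ai = 6555 / 6592
Ai = 0.9944

0.9944


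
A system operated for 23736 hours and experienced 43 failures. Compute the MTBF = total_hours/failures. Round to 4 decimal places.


total_hours = 23736
failures = 43
MTBF = 23736 / 43
MTBF = 552.0

552.0


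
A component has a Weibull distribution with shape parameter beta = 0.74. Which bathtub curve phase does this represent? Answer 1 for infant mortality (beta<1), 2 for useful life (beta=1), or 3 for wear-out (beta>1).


beta = 0.74
Compare beta to 1:
beta < 1 => infant mortality (phase 1)
beta = 1 => useful life (phase 2)
beta > 1 => wear-out (phase 3)
Since beta = 0.74, this is infant mortality (decreasing failure rate)
Phase = 1

1


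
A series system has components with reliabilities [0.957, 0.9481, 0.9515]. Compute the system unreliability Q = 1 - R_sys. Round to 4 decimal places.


Components: [0.957, 0.9481, 0.9515]
After component 1: product = 0.957
After component 2: product = 0.9073
After component 3: product = 0.8633
R_sys = 0.8633
Q = 1 - 0.8633 = 0.1367

0.1367


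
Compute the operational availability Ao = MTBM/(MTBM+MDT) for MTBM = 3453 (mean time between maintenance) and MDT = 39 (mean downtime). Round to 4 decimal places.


MTBM = 3453
MDT = 39
MTBM + MDT = 3492
Ao = 3453 / 3492
Ao = 0.9888

0.9888


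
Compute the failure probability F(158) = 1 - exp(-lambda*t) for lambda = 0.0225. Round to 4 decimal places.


lambda = 0.0225, t = 158
lambda * t = 3.555
exp(-3.555) = 0.0286
F(t) = 1 - 0.0286
F(t) = 0.9714

0.9714


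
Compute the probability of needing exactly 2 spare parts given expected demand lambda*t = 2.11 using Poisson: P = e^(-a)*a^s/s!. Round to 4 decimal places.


a = 2.11, s = 2
e^(-a) = e^(-2.11) = 0.1212
a^s = 2.11^2 = 4.4521
s! = 2
P = 0.1212 * 4.4521 / 2
P = 0.2699

0.2699


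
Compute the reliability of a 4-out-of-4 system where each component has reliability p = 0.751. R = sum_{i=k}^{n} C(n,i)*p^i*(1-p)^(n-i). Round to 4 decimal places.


k = 4, n = 4, p = 0.751
i=4: C(4,4)=1 * 0.751^4 * 0.249^0 = 0.3181
R = sum of terms = 0.3181

0.3181


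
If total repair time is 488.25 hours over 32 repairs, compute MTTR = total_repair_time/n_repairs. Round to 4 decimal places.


total_repair_time = 488.25
n_repairs = 32
MTTR = 488.25 / 32
MTTR = 15.2578

15.2578


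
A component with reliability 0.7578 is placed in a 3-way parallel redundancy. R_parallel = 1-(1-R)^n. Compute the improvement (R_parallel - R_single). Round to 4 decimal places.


R_single = 0.7578, n = 3
1 - R_single = 0.2422
(1 - R_single)^n = 0.2422^3 = 0.0142
R_parallel = 1 - 0.0142 = 0.9858
Improvement = 0.9858 - 0.7578
Improvement = 0.228

0.228


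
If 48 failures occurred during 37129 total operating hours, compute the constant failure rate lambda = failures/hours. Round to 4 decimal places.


failures = 48
total_hours = 37129
lambda = 48 / 37129
lambda = 0.0013

0.0013


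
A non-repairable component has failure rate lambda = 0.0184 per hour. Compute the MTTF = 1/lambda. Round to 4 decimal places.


lambda = 0.0184
MTTF = 1 / 0.0184
MTTF = 54.3478

54.3478


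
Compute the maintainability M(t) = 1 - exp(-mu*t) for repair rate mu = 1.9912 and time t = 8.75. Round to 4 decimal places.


mu = 1.9912, t = 8.75
mu * t = 1.9912 * 8.75 = 17.423
exp(-17.423) = 0.0
M(t) = 1 - 0.0
M(t) = 1.0

1.0


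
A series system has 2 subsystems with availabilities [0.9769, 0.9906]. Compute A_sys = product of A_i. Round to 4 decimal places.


Subsystems: [0.9769, 0.9906]
After subsystem 1 (A=0.9769): product = 0.9769
After subsystem 2 (A=0.9906): product = 0.9677
A_sys = 0.9677

0.9677


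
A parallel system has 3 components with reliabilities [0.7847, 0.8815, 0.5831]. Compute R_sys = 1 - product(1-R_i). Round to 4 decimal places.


Components: [0.7847, 0.8815, 0.5831]
(1 - 0.7847) = 0.2153, running product = 0.2153
(1 - 0.8815) = 0.1185, running product = 0.0255
(1 - 0.5831) = 0.4169, running product = 0.0106
Product of (1-R_i) = 0.0106
R_sys = 1 - 0.0106 = 0.9894

0.9894


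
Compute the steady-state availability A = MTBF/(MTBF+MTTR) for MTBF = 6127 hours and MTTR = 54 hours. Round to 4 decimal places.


MTBF = 6127
MTTR = 54
MTBF + MTTR = 6181
A = 6127 / 6181
A = 0.9913

0.9913


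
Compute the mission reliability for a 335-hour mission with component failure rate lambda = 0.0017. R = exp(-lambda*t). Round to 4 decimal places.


lambda = 0.0017
mission_time = 335
lambda * t = 0.0017 * 335 = 0.5695
R = exp(-0.5695)
R = 0.5658

0.5658


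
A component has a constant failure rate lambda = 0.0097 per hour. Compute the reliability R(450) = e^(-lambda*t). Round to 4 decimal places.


lambda = 0.0097
t = 450
lambda * t = 4.365
R(t) = e^(-4.365)
R(t) = 0.0127

0.0127


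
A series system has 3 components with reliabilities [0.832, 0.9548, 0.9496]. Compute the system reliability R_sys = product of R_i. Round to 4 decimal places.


Components: [0.832, 0.9548, 0.9496]
After component 1 (R=0.832): product = 0.832
After component 2 (R=0.9548): product = 0.7944
After component 3 (R=0.9496): product = 0.7544
R_sys = 0.7544

0.7544


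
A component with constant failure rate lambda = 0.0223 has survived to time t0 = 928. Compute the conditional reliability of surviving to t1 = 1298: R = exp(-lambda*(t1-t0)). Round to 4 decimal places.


lambda = 0.0223
t0 = 928, t1 = 1298
t1 - t0 = 370
lambda * (t1-t0) = 0.0223 * 370 = 8.251
R = exp(-8.251)
R = 0.0003

0.0003


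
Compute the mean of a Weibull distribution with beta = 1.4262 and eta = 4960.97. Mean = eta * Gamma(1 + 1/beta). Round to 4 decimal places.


beta = 1.4262, eta = 4960.97
1/beta = 0.7012
1 + 1/beta = 1.7012
Gamma(1.7012) = 0.9089
Mean = 4960.97 * 0.9089
Mean = 4508.8262

4508.8262


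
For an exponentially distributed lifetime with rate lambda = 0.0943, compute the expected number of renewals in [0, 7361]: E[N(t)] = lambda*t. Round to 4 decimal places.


lambda = 0.0943
t = 7361
E[N(t)] = lambda * t
E[N(t)] = 0.0943 * 7361
E[N(t)] = 694.1423

694.1423


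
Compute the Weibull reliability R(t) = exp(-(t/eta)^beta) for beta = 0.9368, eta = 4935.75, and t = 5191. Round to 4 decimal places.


beta = 0.9368, eta = 4935.75, t = 5191
t/eta = 5191 / 4935.75 = 1.0517
(t/eta)^beta = 1.0517^0.9368 = 1.0484
R(t) = exp(-1.0484)
R(t) = 0.3505

0.3505


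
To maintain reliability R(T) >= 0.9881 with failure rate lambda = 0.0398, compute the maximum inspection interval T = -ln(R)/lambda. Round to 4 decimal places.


R_target = 0.9881
lambda = 0.0398
-ln(0.9881) = 0.012
T = 0.012 / 0.0398
T = 0.3008

0.3008


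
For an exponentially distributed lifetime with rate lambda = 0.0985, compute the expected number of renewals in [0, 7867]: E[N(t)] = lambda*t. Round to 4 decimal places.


lambda = 0.0985
t = 7867
E[N(t)] = lambda * t
E[N(t)] = 0.0985 * 7867
E[N(t)] = 774.8995

774.8995


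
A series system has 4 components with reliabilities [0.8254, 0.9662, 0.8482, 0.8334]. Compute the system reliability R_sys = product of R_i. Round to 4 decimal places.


Components: [0.8254, 0.9662, 0.8482, 0.8334]
After component 1 (R=0.8254): product = 0.8254
After component 2 (R=0.9662): product = 0.7975
After component 3 (R=0.8482): product = 0.6764
After component 4 (R=0.8334): product = 0.5637
R_sys = 0.5637

0.5637


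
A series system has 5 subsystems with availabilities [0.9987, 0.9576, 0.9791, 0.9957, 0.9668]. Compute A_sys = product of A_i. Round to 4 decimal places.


Subsystems: [0.9987, 0.9576, 0.9791, 0.9957, 0.9668]
After subsystem 1 (A=0.9987): product = 0.9987
After subsystem 2 (A=0.9576): product = 0.9564
After subsystem 3 (A=0.9791): product = 0.9364
After subsystem 4 (A=0.9957): product = 0.9323
After subsystem 5 (A=0.9668): product = 0.9014
A_sys = 0.9014

0.9014


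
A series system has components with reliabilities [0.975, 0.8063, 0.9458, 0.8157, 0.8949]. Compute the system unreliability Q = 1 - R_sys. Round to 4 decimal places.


Components: [0.975, 0.8063, 0.9458, 0.8157, 0.8949]
After component 1: product = 0.975
After component 2: product = 0.7861
After component 3: product = 0.7435
After component 4: product = 0.6065
After component 5: product = 0.5428
R_sys = 0.5428
Q = 1 - 0.5428 = 0.4572

0.4572


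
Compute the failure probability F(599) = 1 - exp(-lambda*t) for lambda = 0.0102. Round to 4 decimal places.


lambda = 0.0102, t = 599
lambda * t = 6.1098
exp(-6.1098) = 0.0022
F(t) = 1 - 0.0022
F(t) = 0.9978

0.9978


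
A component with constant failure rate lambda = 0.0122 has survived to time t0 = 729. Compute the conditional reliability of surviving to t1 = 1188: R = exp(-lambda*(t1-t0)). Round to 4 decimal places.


lambda = 0.0122
t0 = 729, t1 = 1188
t1 - t0 = 459
lambda * (t1-t0) = 0.0122 * 459 = 5.5998
R = exp(-5.5998)
R = 0.0037

0.0037


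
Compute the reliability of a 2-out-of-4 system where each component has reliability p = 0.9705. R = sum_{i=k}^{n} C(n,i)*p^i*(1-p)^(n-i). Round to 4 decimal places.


k = 2, n = 4, p = 0.9705
i=2: C(4,2)=6 * 0.9705^2 * 0.0295^2 = 0.0049
i=3: C(4,3)=4 * 0.9705^3 * 0.0295^1 = 0.1079
i=4: C(4,4)=1 * 0.9705^4 * 0.0295^0 = 0.8871
R = sum of terms = 0.9999

0.9999


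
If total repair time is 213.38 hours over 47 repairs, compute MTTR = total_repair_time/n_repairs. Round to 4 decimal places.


total_repair_time = 213.38
n_repairs = 47
MTTR = 213.38 / 47
MTTR = 4.54

4.54


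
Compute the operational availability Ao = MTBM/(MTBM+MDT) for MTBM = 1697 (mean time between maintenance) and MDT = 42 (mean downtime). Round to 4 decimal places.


MTBM = 1697
MDT = 42
MTBM + MDT = 1739
Ao = 1697 / 1739
Ao = 0.9758

0.9758


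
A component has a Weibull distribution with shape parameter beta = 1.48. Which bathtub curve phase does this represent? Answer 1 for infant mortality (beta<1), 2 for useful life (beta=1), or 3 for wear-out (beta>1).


beta = 1.48
Compare beta to 1:
beta < 1 => infant mortality (phase 1)
beta = 1 => useful life (phase 2)
beta > 1 => wear-out (phase 3)
Since beta = 1.48, this is wear-out (increasing failure rate)
Phase = 3

3


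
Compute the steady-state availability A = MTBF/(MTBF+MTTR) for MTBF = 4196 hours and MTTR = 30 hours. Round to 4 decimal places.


MTBF = 4196
MTTR = 30
MTBF + MTTR = 4226
A = 4196 / 4226
A = 0.9929

0.9929


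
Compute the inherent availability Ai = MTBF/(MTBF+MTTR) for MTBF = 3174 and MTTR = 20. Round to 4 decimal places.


MTBF = 3174
MTTR = 20
MTBF + MTTR = 3194
Ai = 3174 / 3194
Ai = 0.9937

0.9937


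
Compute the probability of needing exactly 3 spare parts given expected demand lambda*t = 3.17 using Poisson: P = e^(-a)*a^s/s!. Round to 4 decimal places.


a = 3.17, s = 3
e^(-a) = e^(-3.17) = 0.042
a^s = 3.17^3 = 31.855
s! = 6
P = 0.042 * 31.855 / 6
P = 0.223

0.223


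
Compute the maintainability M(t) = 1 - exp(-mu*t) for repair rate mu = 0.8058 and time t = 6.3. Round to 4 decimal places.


mu = 0.8058, t = 6.3
mu * t = 0.8058 * 6.3 = 5.0765
exp(-5.0765) = 0.0062
M(t) = 1 - 0.0062
M(t) = 0.9938

0.9938


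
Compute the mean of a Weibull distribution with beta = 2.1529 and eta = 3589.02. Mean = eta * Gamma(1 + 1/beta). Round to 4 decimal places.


beta = 2.1529, eta = 3589.02
1/beta = 0.4645
1 + 1/beta = 1.4645
Gamma(1.4645) = 0.8856
Mean = 3589.02 * 0.8856
Mean = 3178.4601

3178.4601


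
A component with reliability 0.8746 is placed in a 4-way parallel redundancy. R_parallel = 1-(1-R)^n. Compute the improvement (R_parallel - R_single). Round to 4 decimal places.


R_single = 0.8746, n = 4
1 - R_single = 0.1254
(1 - R_single)^n = 0.1254^4 = 0.0002
R_parallel = 1 - 0.0002 = 0.9998
Improvement = 0.9998 - 0.8746
Improvement = 0.1252

0.1252


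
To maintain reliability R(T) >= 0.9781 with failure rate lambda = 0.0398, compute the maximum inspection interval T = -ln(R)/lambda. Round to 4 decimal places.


R_target = 0.9781
lambda = 0.0398
-ln(0.9781) = 0.0221
T = 0.0221 / 0.0398
T = 0.5564

0.5564


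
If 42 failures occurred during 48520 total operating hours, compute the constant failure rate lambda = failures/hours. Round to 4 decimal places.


failures = 42
total_hours = 48520
lambda = 42 / 48520
lambda = 0.0009

0.0009


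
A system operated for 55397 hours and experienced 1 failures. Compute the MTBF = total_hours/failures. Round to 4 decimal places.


total_hours = 55397
failures = 1
MTBF = 55397 / 1
MTBF = 55397.0

55397.0


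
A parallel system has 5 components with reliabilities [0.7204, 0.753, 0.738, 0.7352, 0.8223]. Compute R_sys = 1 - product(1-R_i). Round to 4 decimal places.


Components: [0.7204, 0.753, 0.738, 0.7352, 0.8223]
(1 - 0.7204) = 0.2796, running product = 0.2796
(1 - 0.753) = 0.247, running product = 0.0691
(1 - 0.738) = 0.262, running product = 0.0181
(1 - 0.7352) = 0.2648, running product = 0.0048
(1 - 0.8223) = 0.1777, running product = 0.0009
Product of (1-R_i) = 0.0009
R_sys = 1 - 0.0009 = 0.9991

0.9991


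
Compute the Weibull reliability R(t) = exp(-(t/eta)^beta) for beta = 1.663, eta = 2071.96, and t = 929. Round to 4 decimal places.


beta = 1.663, eta = 2071.96, t = 929
t/eta = 929 / 2071.96 = 0.4484
(t/eta)^beta = 0.4484^1.663 = 0.2634
R(t) = exp(-0.2634)
R(t) = 0.7684

0.7684


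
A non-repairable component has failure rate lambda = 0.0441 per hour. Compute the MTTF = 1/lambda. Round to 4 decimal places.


lambda = 0.0441
MTTF = 1 / 0.0441
MTTF = 22.6757

22.6757


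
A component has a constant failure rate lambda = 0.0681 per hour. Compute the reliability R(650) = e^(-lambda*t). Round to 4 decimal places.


lambda = 0.0681
t = 650
lambda * t = 44.265
R(t) = e^(-44.265)
R(t) = 0.0

0.0


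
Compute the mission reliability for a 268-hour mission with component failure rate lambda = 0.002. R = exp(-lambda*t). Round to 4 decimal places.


lambda = 0.002
mission_time = 268
lambda * t = 0.002 * 268 = 0.536
R = exp(-0.536)
R = 0.5851

0.5851


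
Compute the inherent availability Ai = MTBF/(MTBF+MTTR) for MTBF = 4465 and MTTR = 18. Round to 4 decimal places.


MTBF = 4465
MTTR = 18
MTBF + MTTR = 4483
Ai = 4465 / 4483
Ai = 0.996

0.996


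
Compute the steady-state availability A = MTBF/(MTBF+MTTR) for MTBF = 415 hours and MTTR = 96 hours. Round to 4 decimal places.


MTBF = 415
MTTR = 96
MTBF + MTTR = 511
A = 415 / 511
A = 0.8121

0.8121


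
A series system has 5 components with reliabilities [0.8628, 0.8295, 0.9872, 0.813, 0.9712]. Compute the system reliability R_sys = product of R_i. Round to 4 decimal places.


Components: [0.8628, 0.8295, 0.9872, 0.813, 0.9712]
After component 1 (R=0.8628): product = 0.8628
After component 2 (R=0.8295): product = 0.7157
After component 3 (R=0.9872): product = 0.7065
After component 4 (R=0.813): product = 0.5744
After component 5 (R=0.9712): product = 0.5579
R_sys = 0.5579

0.5579


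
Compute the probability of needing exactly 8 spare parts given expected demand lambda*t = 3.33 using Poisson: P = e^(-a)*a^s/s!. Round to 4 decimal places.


a = 3.33, s = 8
e^(-a) = e^(-3.33) = 0.0358
a^s = 3.33^8 = 15120.0723
s! = 40320
P = 0.0358 * 15120.0723 / 40320
P = 0.0134

0.0134


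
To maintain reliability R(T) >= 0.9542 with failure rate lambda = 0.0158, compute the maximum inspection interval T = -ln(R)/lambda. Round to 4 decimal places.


R_target = 0.9542
lambda = 0.0158
-ln(0.9542) = 0.0469
T = 0.0469 / 0.0158
T = 2.9672

2.9672


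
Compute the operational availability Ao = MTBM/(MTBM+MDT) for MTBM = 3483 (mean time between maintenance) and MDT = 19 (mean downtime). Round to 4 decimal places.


MTBM = 3483
MDT = 19
MTBM + MDT = 3502
Ao = 3483 / 3502
Ao = 0.9946

0.9946


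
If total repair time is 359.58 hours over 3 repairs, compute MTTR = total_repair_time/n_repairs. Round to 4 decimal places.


total_repair_time = 359.58
n_repairs = 3
MTTR = 359.58 / 3
MTTR = 119.86

119.86


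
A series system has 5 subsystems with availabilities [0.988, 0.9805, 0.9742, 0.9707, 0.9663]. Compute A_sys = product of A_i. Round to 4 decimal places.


Subsystems: [0.988, 0.9805, 0.9742, 0.9707, 0.9663]
After subsystem 1 (A=0.988): product = 0.988
After subsystem 2 (A=0.9805): product = 0.9687
After subsystem 3 (A=0.9742): product = 0.9437
After subsystem 4 (A=0.9707): product = 0.9161
After subsystem 5 (A=0.9663): product = 0.8852
A_sys = 0.8852

0.8852


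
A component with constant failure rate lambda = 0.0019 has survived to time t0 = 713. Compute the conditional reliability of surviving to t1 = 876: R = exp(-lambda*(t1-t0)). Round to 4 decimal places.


lambda = 0.0019
t0 = 713, t1 = 876
t1 - t0 = 163
lambda * (t1-t0) = 0.0019 * 163 = 0.3097
R = exp(-0.3097)
R = 0.7337

0.7337


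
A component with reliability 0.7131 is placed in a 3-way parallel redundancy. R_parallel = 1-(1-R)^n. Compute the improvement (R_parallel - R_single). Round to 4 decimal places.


R_single = 0.7131, n = 3
1 - R_single = 0.2869
(1 - R_single)^n = 0.2869^3 = 0.0236
R_parallel = 1 - 0.0236 = 0.9764
Improvement = 0.9764 - 0.7131
Improvement = 0.2633

0.2633


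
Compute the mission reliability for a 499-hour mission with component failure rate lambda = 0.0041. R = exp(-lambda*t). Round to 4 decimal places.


lambda = 0.0041
mission_time = 499
lambda * t = 0.0041 * 499 = 2.0459
R = exp(-2.0459)
R = 0.1293

0.1293


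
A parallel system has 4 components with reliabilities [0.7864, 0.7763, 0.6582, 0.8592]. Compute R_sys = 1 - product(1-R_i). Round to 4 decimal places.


Components: [0.7864, 0.7763, 0.6582, 0.8592]
(1 - 0.7864) = 0.2136, running product = 0.2136
(1 - 0.7763) = 0.2237, running product = 0.0478
(1 - 0.6582) = 0.3418, running product = 0.0163
(1 - 0.8592) = 0.1408, running product = 0.0023
Product of (1-R_i) = 0.0023
R_sys = 1 - 0.0023 = 0.9977

0.9977


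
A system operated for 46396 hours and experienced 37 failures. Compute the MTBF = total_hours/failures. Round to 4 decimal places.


total_hours = 46396
failures = 37
MTBF = 46396 / 37
MTBF = 1253.9459

1253.9459


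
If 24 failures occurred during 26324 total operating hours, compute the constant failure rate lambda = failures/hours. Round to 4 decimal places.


failures = 24
total_hours = 26324
lambda = 24 / 26324
lambda = 0.0009

0.0009


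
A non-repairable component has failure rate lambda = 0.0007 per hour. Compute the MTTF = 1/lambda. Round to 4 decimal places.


lambda = 0.0007
MTTF = 1 / 0.0007
MTTF = 1428.5714

1428.5714


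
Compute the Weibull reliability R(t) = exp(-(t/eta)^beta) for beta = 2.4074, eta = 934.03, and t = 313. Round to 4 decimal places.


beta = 2.4074, eta = 934.03, t = 313
t/eta = 313 / 934.03 = 0.3351
(t/eta)^beta = 0.3351^2.4074 = 0.0719
R(t) = exp(-0.0719)
R(t) = 0.9306

0.9306
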